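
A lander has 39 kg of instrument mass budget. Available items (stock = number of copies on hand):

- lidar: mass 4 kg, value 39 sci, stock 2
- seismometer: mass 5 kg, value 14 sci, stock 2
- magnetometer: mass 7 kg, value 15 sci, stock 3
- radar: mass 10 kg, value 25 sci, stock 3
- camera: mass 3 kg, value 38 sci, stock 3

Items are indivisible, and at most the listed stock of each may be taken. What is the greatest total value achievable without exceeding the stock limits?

246 sci

Top feasible selections:
- 2×lidar + 1×seismometer + 1×magnetometer + 1×radar + 3×camera: mass 39, value 246
- 2×lidar + 2×seismometer + 1×radar + 3×camera: mass 37, value 245
Best: 246 sci.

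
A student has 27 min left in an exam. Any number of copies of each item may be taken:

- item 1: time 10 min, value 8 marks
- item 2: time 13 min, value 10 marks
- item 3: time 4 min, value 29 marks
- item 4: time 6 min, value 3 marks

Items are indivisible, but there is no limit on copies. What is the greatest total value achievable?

174 marks

Best value-per-unit is item 3 at 29/4, and filling with it alone uses time 6×4=24. No mix of the others beats 6×29 = 174.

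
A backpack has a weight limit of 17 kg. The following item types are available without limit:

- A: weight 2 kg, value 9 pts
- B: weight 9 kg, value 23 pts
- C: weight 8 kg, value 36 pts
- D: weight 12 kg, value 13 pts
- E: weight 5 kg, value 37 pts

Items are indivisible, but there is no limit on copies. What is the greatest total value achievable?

120 pts

Best value-per-unit is E at 37/5; filling with it alone gives 3×37 = 111.
Optimal mix: 1×A + 3×E → weight 17, value 120.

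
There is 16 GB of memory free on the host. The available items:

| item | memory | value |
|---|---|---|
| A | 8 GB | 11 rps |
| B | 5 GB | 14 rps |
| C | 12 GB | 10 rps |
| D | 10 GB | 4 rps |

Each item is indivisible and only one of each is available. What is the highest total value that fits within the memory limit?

This is a 0/1 knapsack; check combinations near the capacity.
- A+B: memory 8+5=13, value 11+14=25
- B+D: memory 5+10=15, value 14+4=18
- B: memory 5, value 14
- A: memory 8, value 11
Best: 25 rps.

25 rps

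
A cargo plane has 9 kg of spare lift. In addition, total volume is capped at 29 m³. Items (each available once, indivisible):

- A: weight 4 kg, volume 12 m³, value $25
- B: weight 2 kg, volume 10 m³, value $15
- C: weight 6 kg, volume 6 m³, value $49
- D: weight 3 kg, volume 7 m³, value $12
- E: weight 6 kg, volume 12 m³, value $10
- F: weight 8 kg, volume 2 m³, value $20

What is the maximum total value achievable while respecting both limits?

$64

Feasible sets respecting both limits:
- B+C: weight 8, volume 16, value 64
- C+D: weight 9, volume 13, value 61
- A+B+D: weight 9, volume 29, value 52
- C: weight 6, volume 6, value 49
Best: $64.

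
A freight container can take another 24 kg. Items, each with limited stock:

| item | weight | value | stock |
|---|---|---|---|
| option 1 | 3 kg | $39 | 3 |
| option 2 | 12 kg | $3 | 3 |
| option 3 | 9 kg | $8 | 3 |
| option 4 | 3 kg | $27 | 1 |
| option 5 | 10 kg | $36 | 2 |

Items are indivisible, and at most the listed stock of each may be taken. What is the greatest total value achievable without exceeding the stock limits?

$180

Best selections within weight 24 and stock limits:
- 3×option 1 + 1×option 4 + 1×option 5: weight 22, value 180
- 3×option 1 + 1×option 5: weight 19, value 153
- 3×option 1 + 1×option 3 + 1×option 4: weight 21, value 152
- 3×option 1 + 1×option 2 + 1×option 4: weight 24, value 147
Best: $180.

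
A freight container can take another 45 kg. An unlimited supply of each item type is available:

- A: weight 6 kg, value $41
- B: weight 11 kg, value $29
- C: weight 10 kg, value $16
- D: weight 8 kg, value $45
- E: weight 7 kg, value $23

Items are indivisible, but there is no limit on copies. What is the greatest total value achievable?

Best value-per-unit is A at 41/6; filling with it alone gives 7×41 = 287.
Optimal mix: 6×A + 1×D → weight 44, value 291.

$291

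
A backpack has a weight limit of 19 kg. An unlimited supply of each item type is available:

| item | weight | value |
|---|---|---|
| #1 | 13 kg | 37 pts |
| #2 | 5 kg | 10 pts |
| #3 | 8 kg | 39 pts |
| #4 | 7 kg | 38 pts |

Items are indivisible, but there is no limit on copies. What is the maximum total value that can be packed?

Best value-per-unit is #4 at 38/7; filling with it alone gives 2×38 = 76.
Optimal mix: 1×#2 + 2×#4 → weight 19, value 86.

86 pts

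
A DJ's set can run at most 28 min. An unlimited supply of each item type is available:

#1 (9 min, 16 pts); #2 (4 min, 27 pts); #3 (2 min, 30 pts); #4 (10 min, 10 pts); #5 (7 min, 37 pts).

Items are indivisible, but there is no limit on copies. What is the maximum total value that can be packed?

420 pts

Best value-per-unit is #3 at 30/2, and filling with it alone uses duration 14×2=28. No mix of the others beats 14×30 = 420.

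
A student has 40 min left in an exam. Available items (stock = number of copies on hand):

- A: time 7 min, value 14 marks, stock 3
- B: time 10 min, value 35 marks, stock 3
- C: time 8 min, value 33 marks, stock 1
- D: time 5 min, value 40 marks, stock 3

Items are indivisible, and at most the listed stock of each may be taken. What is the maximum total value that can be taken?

202 marks

Best selections within time 40 and stock limits:
- 1×A + 1×B + 1×C + 3×D: time 40, value 202
- 2×B + 3×D: time 35, value 190
Best: 202 marks.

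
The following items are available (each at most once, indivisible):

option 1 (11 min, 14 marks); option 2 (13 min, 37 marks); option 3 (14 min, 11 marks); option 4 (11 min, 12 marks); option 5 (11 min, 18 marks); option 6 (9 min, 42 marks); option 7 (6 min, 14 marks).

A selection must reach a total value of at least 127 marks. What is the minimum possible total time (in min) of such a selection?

61

Subsets with value ≥ 127, sorted by total time:
- option 1+option 2+option 4+option 5+option 6+option 7: time 61, value 137
- option 1+option 2+option 3+option 5+option 6+option 7: time 64, value 136
Minimum time: 61 min.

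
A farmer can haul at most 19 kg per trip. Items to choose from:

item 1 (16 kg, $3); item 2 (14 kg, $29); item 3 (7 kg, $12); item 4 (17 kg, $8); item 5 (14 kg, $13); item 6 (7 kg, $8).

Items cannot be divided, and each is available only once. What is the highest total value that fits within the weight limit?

$29

Check high-value combinations within 19 kg:
- item 2: weight 14, value 29
- item 3+item 6: weight 7+7=14, value 12+8=20
- item 5: weight 14, value 13
Best: $29.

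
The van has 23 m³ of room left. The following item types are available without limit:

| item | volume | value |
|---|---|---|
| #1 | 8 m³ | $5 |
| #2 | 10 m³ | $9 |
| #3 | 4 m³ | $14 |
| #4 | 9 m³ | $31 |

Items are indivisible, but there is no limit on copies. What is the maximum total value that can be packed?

Best value-per-unit is #3 at 14/4; filling with it alone gives 5×14 = 70.
Optimal mix: 1×#3 + 2×#4 → volume 22, value 76.

$76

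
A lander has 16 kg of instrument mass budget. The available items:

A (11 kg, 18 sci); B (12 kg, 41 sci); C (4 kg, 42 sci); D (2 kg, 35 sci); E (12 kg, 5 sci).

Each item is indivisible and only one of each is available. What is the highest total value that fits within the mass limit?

Check high-value combinations within 16 kg:
- B+C: mass 12+4=16, value 41+42=83
- C+D: mass 4+2=6, value 42+35=77
- B+D: mass 12+2=14, value 41+35=76
- A+C: mass 11+4=15, value 18+42=60
Best: 83 sci.

83 sci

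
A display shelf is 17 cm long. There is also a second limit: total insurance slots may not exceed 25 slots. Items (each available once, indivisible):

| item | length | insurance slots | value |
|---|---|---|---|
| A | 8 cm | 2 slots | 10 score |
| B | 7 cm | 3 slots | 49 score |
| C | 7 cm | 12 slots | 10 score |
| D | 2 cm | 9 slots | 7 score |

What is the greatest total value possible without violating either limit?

66 score

Feasible sets respecting both limits:
- A+B+D: length 17, insurance slots 14, value 66
- B+C+D: length 16, insurance slots 24, value 66
- A+B: length 15, insurance slots 5, value 59
Best: 66 score.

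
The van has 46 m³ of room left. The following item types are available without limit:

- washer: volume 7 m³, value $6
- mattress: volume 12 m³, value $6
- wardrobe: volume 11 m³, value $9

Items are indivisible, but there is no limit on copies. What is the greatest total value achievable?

Best value-per-unit is washer at 6/7; filling with it alone gives 6×6 = 36.
Optimal mix: 5×washer + 1×wardrobe → volume 46, value 39.

$39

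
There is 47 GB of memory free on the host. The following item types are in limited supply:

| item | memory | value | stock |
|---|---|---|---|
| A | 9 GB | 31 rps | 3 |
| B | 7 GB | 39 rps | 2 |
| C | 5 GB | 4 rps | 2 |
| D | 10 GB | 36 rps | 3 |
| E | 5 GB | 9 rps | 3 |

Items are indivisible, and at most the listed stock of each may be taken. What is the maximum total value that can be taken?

Top feasible selections:
- 2×B + 3×D: memory 44, value 186
- 2×A + 2×B + 1×D + 1×E: memory 47, value 185
Best: 186 rps.

186 rps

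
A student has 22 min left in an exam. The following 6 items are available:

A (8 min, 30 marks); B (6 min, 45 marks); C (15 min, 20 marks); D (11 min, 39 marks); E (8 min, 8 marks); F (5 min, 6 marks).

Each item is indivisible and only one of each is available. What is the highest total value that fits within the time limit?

90 marks

Check high-value combinations within 22 min:
- B+D+F: time 6+11+5=22, value 45+39+6=90
- B+D: time 6+11=17, value 45+39=84
- A+B+E: time 8+6+8=22, value 30+45+8=83
- A+B+F: time 8+6+5=19, value 30+45+6=81
Best: 90 marks.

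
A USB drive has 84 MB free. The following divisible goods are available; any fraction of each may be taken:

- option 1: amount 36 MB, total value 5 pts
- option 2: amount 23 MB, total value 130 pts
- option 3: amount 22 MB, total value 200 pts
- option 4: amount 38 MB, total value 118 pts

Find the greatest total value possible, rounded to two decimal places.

Take in order of value per unit:
- option 3 (200/22 per unit): all 22 → value 200, running total 200.00
- option 2 (130/23 per unit): all 23 → value 130, running total 330.00
- option 4 (118/38 per unit): all 38 → value 118, running total 448.00
- option 1 (5/36 per unit): 1 of 36 → value 1×5/36 = 0.1389, running total 448.14
Total 448.14.

448.14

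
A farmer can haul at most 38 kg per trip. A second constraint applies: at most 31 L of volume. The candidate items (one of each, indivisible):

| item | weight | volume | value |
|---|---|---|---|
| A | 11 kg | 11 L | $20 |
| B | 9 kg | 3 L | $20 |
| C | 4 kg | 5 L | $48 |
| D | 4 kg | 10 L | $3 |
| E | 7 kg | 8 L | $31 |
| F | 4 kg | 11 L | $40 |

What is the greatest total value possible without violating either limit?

Feasible sets respecting both limits:
- B+C+E+F: weight 24, volume 27, value 139
- A+B+C+F: weight 28, volume 30, value 128
- A+B+C+E: weight 31, volume 27, value 119
Best: $139.

$139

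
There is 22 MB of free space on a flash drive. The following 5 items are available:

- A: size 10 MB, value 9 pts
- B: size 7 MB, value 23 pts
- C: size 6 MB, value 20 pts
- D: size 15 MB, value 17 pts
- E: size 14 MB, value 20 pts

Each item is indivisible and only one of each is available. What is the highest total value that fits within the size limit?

Check high-value combinations within 22 MB:
- B+C: size 7+6=13, value 23+20=43
- B+E: size 7+14=21, value 23+20=43
- C+E: size 6+14=20, value 20+20=40
- B+D: size 7+15=22, value 23+17=40
Best: 43 pts.

43 pts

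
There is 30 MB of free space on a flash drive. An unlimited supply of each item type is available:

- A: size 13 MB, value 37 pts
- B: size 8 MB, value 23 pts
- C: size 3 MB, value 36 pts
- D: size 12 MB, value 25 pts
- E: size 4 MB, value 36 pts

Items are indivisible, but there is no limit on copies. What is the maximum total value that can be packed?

Best value-per-unit is C at 36/3, and filling with it alone uses size 10×3=30. No mix of the others beats 10×36 = 360.

360 pts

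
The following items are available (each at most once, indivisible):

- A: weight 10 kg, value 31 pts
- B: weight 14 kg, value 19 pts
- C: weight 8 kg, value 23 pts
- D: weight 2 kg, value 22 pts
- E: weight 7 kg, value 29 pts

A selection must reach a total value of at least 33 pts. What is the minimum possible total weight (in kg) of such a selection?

9

Subsets with value ≥ 33, sorted by total weight:
- D+E: weight 9, value 51
- C+D: weight 10, value 45
- A+D: weight 12, value 53
Minimum weight: 9 kg.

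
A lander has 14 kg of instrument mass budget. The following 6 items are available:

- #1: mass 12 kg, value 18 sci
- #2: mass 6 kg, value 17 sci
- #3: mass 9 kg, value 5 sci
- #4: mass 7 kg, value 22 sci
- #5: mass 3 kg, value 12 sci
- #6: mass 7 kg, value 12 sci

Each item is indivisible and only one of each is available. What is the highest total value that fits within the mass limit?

Check high-value combinations within 14 kg:
- #2+#4: mass 6+7=13, value 17+22=39
- #4+#5: mass 7+3=10, value 22+12=34
- #4+#6: mass 7+7=14, value 22+12=34
Best: 39 sci.

39 sci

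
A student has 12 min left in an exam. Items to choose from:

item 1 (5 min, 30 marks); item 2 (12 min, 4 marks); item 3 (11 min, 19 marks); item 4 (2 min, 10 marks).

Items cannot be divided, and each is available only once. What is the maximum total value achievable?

40 marks

Check high-value combinations within 12 min:
- item 1+item 4: time 5+2=7, value 30+10=40
- item 1: time 5, value 30
- item 3: time 11, value 19
- item 4: time 2, value 10
Best: 40 marks.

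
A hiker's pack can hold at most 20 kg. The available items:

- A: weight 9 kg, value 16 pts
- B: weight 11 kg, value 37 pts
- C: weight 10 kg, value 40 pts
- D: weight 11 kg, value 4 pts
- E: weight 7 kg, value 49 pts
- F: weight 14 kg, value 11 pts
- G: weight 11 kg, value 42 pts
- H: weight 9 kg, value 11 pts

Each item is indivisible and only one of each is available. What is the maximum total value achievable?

91 pts

Check high-value combinations within 20 kg:
- E+G: weight 7+11=18, value 49+42=91
- C+E: weight 10+7=17, value 40+49=89
- B+E: weight 11+7=18, value 37+49=86
- A+E: weight 9+7=16, value 16+49=65
Best: 91 pts.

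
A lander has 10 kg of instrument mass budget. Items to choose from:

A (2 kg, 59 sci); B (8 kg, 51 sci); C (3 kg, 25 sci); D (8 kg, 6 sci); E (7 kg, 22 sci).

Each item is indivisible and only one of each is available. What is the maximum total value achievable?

110 sci

This is a 0/1 knapsack; check combinations near the capacity.
- A+B: mass 2+8=10, value 59+51=110
- A+C: mass 2+3=5, value 59+25=84
- A+E: mass 2+7=9, value 59+22=81
- A+D: mass 2+8=10, value 59+6=65
Best: 110 sci.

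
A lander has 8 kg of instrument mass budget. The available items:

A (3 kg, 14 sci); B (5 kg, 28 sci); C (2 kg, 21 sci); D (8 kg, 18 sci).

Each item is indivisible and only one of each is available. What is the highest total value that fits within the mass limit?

Check high-value combinations within 8 kg:
- B+C: mass 5+2=7, value 28+21=49
- A+B: mass 3+5=8, value 14+28=42
- A+C: mass 3+2=5, value 14+21=35
- B: mass 5, value 28
Best: 49 sci.

49 sci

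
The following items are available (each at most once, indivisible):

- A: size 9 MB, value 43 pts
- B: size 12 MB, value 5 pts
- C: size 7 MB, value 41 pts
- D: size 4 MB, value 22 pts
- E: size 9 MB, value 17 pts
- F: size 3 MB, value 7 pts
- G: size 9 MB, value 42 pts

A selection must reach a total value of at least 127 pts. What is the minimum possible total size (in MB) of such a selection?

Subsets with value ≥ 127, sorted by total size:
- A+C+F+G: size 28, value 133
- A+C+D+G: size 29, value 148
- A+C+D+F+G: size 32, value 155
- A+C+D+E+F: size 32, value 130
Minimum size: 28 MB.

28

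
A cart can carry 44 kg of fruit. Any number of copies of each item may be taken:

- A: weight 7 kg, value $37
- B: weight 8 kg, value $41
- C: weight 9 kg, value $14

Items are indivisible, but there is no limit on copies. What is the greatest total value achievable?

$230

Best value-per-unit is A at 37/7; filling with it alone gives 6×37 = 222.
Optimal mix: 4×A + 2×B → weight 44, value 230.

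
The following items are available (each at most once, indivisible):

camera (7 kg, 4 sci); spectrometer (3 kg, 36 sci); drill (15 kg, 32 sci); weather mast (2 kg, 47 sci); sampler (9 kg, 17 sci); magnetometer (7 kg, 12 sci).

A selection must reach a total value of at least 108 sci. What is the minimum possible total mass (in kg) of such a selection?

Subsets with value ≥ 108, sorted by total mass:
- spectrometer+drill+weather mast: mass 20, value 115
- spectrometer+weather mast+sampler+magnetometer: mass 21, value 112
- spectrometer+drill+weather mast+magnetometer: mass 27, value 127
Minimum mass: 20 kg.

20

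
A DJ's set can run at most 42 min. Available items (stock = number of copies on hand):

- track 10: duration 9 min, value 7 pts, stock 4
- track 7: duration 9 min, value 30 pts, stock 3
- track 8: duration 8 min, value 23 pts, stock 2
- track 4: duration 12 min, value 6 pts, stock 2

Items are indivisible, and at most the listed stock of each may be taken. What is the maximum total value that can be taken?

Top feasible selections:
- 3×track 7 + 1×track 8: duration 35, value 113
- 2×track 7 + 2×track 8: duration 34, value 106
Best: 113 pts.

113 pts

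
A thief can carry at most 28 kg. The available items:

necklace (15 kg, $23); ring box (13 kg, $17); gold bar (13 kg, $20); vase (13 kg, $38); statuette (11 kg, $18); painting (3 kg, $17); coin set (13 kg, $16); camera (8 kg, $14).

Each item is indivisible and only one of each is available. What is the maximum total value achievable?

$73

Check high-value combinations within 28 kg:
- vase+statuette+painting: weight 13+11+3=27, value 38+18+17=73
- vase+painting+camera: weight 13+3+8=24, value 38+17+14=69
- necklace+vase: weight 15+13=28, value 23+38=61
Best: $73.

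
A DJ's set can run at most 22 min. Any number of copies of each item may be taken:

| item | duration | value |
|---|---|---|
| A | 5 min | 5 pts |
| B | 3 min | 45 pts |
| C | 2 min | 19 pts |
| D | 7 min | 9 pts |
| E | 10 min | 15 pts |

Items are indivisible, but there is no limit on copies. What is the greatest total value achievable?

Best value-per-unit is B at 45/3, and filling with it alone uses duration 7×3=21. No mix of the others beats 7×45 = 315.

315 pts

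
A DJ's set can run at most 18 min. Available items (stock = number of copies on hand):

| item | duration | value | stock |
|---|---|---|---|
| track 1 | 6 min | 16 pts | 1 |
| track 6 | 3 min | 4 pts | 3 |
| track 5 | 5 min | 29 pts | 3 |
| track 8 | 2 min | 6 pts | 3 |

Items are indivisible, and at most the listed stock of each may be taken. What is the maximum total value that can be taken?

93 pts

Top feasible selections:
- 3×track 5 + 1×track 8: duration 17, value 93
- 1×track 6 + 3×track 5: duration 18, value 91
- 3×track 5: duration 15, value 87
Best: 93 pts.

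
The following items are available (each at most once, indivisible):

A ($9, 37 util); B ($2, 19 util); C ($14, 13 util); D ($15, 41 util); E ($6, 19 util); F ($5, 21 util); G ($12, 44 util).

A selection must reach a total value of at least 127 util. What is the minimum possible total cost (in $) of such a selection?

34

Subsets with value ≥ 127, sorted by total cost:
- A+B+E+F+G: cost 34, value 140
- A+B+D+E+F: cost 37, value 137
- A+B+D+G: cost 38, value 141
- B+D+E+F+G: cost 40, value 144
Minimum cost: 34 $.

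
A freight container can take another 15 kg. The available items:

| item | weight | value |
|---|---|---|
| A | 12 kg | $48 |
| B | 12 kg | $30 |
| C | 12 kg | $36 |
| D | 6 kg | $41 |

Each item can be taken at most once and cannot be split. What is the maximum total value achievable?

$48

Check high-value combinations within 15 kg:
- A: weight 12, value 48
- D: weight 6, value 41
- C: weight 12, value 36
- B: weight 12, value 30
Best: $48.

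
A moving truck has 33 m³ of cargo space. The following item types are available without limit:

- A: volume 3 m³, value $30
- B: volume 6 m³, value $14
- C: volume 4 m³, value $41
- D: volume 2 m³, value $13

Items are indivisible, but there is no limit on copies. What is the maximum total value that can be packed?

Best value-per-unit is C at 41/4; filling with it alone gives 8×41 = 328.
Optimal mix: 3×A + 6×C → volume 33, value 336.

$336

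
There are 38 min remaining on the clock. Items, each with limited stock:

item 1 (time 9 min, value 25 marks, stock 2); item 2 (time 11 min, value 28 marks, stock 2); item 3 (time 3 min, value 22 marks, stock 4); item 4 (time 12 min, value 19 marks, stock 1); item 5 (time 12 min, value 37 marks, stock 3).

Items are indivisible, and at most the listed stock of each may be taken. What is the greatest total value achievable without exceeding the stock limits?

Best selections within time 38 and stock limits:
- 4×item 3 + 2×item 5: time 36, value 162
- 1×item 2 + 4×item 3 + 1×item 5: time 35, value 153
- 1×item 1 + 4×item 3 + 1×item 5: time 33, value 150
Best: 162 marks.

162 marks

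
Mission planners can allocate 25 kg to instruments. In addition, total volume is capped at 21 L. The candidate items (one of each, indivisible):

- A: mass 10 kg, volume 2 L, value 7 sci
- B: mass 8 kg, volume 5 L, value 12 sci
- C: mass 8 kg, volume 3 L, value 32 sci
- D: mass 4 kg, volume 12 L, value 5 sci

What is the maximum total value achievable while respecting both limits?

49 sci

Feasible sets respecting both limits:
- B+C+D: mass 20, volume 20, value 49
- B+C: mass 16, volume 8, value 44
- A+C+D: mass 22, volume 17, value 44
Best: 49 sci.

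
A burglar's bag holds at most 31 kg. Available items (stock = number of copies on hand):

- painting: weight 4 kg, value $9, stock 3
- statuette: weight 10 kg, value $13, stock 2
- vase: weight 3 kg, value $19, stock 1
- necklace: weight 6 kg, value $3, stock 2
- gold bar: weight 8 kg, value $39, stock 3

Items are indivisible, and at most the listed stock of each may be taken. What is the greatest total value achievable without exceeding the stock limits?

$145

Best selections within weight 31 and stock limits:
- 1×painting + 1×vase + 3×gold bar: weight 31, value 145
- 1×vase + 3×gold bar: weight 27, value 136
- 1×painting + 3×gold bar: weight 28, value 126
- 3×painting + 1×vase + 2×gold bar: weight 31, value 124
Best: $145.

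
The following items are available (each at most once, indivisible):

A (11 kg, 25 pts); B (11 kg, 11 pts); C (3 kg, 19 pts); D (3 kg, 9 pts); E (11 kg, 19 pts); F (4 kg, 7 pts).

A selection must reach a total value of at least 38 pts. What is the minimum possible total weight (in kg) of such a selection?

Subsets with value ≥ 38, sorted by total weight:
- A+C: weight 14, value 44
- C+E: weight 14, value 38
- A+C+D: weight 17, value 53
- C+D+E: weight 17, value 47
Minimum weight: 14 kg.

14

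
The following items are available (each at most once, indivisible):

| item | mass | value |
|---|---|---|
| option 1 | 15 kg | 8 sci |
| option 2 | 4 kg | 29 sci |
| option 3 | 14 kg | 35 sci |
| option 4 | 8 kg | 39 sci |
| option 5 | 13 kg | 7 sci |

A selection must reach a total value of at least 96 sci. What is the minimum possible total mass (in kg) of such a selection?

26

Subsets with value ≥ 96, sorted by total mass:
- option 2+option 3+option 4: mass 26, value 103
- option 2+option 3+option 4+option 5: mass 39, value 110
Minimum mass: 26 kg.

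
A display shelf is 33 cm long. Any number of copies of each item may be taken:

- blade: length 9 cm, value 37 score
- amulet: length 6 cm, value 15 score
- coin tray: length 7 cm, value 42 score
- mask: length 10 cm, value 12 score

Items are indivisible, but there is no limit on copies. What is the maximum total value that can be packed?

Best value-per-unit is coin tray at 42/7, and filling with it alone uses length 4×7=28. No mix of the others beats 4×42 = 168.

168 score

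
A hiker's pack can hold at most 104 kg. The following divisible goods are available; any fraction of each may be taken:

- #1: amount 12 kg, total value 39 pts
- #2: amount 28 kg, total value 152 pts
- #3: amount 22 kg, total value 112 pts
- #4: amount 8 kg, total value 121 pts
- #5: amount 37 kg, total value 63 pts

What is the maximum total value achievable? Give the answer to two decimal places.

481.89

Take in order of value per unit:
- #4 (121/8 per unit): all 8 → value 121, running total 121.00
- #2 (152/28 per unit): all 28 → value 152, running total 273.00
- #3 (112/22 per unit): all 22 → value 112, running total 385.00
- #1 (39/12 per unit): all 12 → value 39, running total 424.00
- #5 (63/37 per unit): 34 of 37 → value 34×63/37 = 57.8919, running total 481.89
Total 481.89.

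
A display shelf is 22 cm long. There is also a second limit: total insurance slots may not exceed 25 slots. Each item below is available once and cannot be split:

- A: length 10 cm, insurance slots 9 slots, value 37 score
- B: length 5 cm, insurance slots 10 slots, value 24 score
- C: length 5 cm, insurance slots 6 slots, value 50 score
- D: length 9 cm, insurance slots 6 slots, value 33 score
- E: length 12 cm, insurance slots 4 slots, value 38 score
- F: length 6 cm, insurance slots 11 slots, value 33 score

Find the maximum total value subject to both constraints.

116 score

Feasible sets respecting both limits:
- C+D+F: length 20, insurance slots 23, value 116
- B+C+E: length 22, insurance slots 20, value 112
- A+B+C: length 20, insurance slots 25, value 111
Best: 116 score.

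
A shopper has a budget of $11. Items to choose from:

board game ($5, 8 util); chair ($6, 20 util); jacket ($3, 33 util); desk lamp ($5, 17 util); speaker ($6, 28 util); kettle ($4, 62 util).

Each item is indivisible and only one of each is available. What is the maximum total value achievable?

95 util

Check high-value combinations within $11:
- jacket+kettle: cost 3+4=7, value 33+62=95
- speaker+kettle: cost 6+4=10, value 28+62=90
- chair+kettle: cost 6+4=10, value 20+62=82
- desk lamp+kettle: cost 5+4=9, value 17+62=79
- board game+kettle: cost 5+4=9, value 8+62=70
Best: 95 util.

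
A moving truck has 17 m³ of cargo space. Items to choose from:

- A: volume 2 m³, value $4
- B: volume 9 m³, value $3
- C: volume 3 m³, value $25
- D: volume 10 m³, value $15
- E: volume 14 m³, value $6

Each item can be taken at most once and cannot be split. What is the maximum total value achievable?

Check high-value combinations within 17 m³:
- A+C+D: volume 2+3+10=15, value 4+25+15=44
- C+D: volume 3+10=13, value 25+15=40
- A+B+C: volume 2+9+3=14, value 4+3+25=32
- C+E: volume 3+14=17, value 25+6=31
Best: $44.

$44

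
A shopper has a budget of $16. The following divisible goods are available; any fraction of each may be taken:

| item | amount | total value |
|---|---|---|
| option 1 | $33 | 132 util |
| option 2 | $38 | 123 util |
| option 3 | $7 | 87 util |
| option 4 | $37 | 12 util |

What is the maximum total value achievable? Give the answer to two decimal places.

Take in order of value per unit:
- option 3 (87/7 per unit): all 7 → value 87, running total 87.00
- option 1 (132/33 per unit): 9 of 33 → value 9×132/33 = 36.0000, running total 123.00
Total 123.00.

123.00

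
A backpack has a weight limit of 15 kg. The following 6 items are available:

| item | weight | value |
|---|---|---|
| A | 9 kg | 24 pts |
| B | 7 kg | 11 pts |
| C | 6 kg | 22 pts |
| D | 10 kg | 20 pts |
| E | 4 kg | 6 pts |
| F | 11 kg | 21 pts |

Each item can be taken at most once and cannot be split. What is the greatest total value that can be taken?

This is a 0/1 knapsack; check combinations near the capacity.
- A+C: weight 9+6=15, value 24+22=46
- B+C: weight 7+6=13, value 11+22=33
- A+E: weight 9+4=13, value 24+6=30
- C+E: weight 6+4=10, value 22+6=28
- E+F: weight 4+11=15, value 6+21=27
Best: 46 pts.

46 pts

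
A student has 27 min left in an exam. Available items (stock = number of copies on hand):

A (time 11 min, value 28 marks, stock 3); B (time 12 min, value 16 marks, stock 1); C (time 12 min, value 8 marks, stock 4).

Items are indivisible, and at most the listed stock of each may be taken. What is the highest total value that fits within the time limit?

Best selections within time 27 and stock limits:
- 2×A: time 22, value 56
- 1×A + 1×B: time 23, value 44
Best: 56 marks.

56 marks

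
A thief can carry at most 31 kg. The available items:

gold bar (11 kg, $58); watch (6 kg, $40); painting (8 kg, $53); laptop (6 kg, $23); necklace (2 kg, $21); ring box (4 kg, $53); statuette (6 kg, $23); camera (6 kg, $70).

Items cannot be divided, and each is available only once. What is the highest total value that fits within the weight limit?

$255

This is a 0/1 knapsack; check combinations near the capacity.
- gold bar+painting+necklace+ring box+camera: weight 11+8+2+4+6=31, value 58+53+21+53+70=255
- gold bar+watch+necklace+ring box+camera: weight 11+6+2+4+6=29, value 58+40+21+53+70=242
- watch+painting+laptop+ring box+camera: weight 6+8+6+4+6=30, value 40+53+23+53+70=239
Best: $255.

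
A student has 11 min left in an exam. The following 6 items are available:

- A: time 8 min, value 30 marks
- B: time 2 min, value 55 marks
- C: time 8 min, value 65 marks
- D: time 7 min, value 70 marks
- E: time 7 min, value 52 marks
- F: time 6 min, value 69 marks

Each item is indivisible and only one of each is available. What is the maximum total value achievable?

125 marks

Check high-value combinations within 11 min:
- B+D: time 2+7=9, value 55+70=125
- B+F: time 2+6=8, value 55+69=124
- B+C: time 2+8=10, value 55+65=120
Best: 125 marks.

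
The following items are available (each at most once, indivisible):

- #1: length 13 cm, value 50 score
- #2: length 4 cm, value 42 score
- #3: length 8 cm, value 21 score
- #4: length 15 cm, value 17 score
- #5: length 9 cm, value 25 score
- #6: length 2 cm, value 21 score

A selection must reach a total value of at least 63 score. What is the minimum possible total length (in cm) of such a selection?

6

Subsets with value ≥ 63, sorted by total length:
- #2+#6: length 6, value 63
- #2+#3: length 12, value 63
- #2+#5: length 13, value 67
Minimum length: 6 cm.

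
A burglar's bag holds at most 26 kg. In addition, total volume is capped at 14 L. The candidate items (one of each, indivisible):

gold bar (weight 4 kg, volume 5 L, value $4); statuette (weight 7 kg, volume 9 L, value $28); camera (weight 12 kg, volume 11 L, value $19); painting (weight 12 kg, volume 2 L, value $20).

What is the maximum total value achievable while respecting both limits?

$48

Feasible sets respecting both limits:
- statuette+painting: weight 19, volume 11, value 48
- camera+painting: weight 24, volume 13, value 39
- gold bar+statuette: weight 11, volume 14, value 32
- statuette: weight 7, volume 9, value 28
Best: $48.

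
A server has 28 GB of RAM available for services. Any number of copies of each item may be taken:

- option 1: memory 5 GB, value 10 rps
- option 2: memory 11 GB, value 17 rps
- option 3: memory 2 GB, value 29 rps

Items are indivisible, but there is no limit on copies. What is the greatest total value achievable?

406 rps

Best value-per-unit is option 3 at 29/2, and filling with it alone uses memory 14×2=28. No mix of the others beats 14×29 = 406.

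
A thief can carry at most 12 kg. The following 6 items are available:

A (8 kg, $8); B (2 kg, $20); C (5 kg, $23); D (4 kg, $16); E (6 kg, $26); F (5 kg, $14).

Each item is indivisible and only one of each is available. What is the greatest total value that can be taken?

Check high-value combinations within 12 kg:
- B+D+E: weight 2+4+6=12, value 20+16+26=62
- B+C+D: weight 2+5+4=11, value 20+23+16=59
- B+C+F: weight 2+5+5=12, value 20+23+14=57
- B+D+F: weight 2+4+5=11, value 20+16+14=50
- C+E: weight 5+6=11, value 23+26=49
Best: $62.

$62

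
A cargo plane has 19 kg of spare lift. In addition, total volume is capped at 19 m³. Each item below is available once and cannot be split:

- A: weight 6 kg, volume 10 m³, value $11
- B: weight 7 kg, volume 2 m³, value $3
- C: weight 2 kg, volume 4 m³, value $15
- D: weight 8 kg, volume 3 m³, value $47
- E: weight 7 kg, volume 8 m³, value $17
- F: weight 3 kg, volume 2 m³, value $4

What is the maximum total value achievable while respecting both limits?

Feasible sets respecting both limits:
- C+D+E: weight 17, volume 15, value 79
- A+C+D+F: weight 19, volume 19, value 77
- A+C+D: weight 16, volume 17, value 73
- D+E+F: weight 18, volume 13, value 68
Best: $79.

$79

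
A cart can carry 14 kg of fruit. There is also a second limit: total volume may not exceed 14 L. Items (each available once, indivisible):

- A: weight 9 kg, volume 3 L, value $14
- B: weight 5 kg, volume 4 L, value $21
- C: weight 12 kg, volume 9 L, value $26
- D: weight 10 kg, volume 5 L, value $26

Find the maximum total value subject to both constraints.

Feasible sets respecting both limits:
- A+B: weight 14, volume 7, value 35
- C: weight 12, volume 9, value 26
- D: weight 10, volume 5, value 26
- B: weight 5, volume 4, value 21
Best: $35.

$35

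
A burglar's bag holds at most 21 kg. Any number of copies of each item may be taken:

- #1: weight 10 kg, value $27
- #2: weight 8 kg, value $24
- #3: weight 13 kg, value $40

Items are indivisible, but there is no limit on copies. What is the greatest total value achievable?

Best value-per-unit is #3 at 40/13; filling with it alone gives 1×40 = 40.
Optimal mix: 1×#2 + 1×#3 → weight 21, value 64.

$64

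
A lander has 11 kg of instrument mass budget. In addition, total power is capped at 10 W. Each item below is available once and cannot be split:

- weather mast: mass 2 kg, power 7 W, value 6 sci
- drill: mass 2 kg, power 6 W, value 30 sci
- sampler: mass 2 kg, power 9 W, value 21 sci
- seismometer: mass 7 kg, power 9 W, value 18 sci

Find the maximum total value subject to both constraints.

Feasible sets respecting both limits:
- drill: mass 2, power 6, value 30
- sampler: mass 2, power 9, value 21
- seismometer: mass 7, power 9, value 18
- weather mast: mass 2, power 7, value 6
Best: 30 sci.

30 sci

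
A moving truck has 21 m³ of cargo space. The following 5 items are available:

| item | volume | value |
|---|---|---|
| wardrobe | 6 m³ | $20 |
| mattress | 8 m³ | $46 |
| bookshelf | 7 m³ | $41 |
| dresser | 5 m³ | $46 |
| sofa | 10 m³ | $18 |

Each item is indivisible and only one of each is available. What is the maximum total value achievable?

Check high-value combinations within 21 m³:
- mattress+bookshelf+dresser: volume 8+7+5=20, value 46+41+46=133
- wardrobe+mattress+dresser: volume 6+8+5=19, value 20+46+46=112
- wardrobe+bookshelf+dresser: volume 6+7+5=18, value 20+41+46=107
- wardrobe+mattress+bookshelf: volume 6+8+7=21, value 20+46+41=107
Best: $133.

$133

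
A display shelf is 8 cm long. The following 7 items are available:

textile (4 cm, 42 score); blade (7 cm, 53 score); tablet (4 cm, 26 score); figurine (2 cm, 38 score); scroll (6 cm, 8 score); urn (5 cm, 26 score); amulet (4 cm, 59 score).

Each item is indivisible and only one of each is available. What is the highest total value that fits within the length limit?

101 score

Check high-value combinations within 8 cm:
- textile+amulet: length 4+4=8, value 42+59=101
- figurine+amulet: length 2+4=6, value 38+59=97
- tablet+amulet: length 4+4=8, value 26+59=85
- textile+figurine: length 4+2=6, value 42+38=80
- textile+tablet: length 4+4=8, value 42+26=68
Best: 101 score.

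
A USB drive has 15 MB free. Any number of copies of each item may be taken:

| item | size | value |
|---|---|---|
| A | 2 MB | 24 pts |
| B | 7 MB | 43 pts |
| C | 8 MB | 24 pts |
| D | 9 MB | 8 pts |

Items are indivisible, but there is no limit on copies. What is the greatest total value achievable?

Best value-per-unit is A at 24/2, and filling with it alone uses size 7×2=14. No mix of the others beats 7×24 = 168.

168 pts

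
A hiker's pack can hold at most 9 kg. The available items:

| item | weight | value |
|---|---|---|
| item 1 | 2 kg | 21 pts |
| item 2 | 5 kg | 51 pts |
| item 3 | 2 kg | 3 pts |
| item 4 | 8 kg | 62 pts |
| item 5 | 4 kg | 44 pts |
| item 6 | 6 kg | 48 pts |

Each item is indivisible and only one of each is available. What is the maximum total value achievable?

Check high-value combinations within 9 kg:
- item 2+item 5: weight 5+4=9, value 51+44=95
- item 1+item 2+item 3: weight 2+5+2=9, value 21+51+3=75
- item 1+item 2: weight 2+5=7, value 21+51=72
- item 1+item 6: weight 2+6=8, value 21+48=69
- item 1+item 3+item 5: weight 2+2+4=8, value 21+3+44=68
Best: 95 pts.

95 pts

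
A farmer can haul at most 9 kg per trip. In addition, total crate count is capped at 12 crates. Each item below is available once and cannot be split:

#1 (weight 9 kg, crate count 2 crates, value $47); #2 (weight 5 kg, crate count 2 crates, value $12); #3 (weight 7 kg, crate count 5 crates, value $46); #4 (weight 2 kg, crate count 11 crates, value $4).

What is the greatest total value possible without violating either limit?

$47

Feasible sets respecting both limits:
- #1: weight 9, crate count 2, value 47
- #3: weight 7, crate count 5, value 46
- #2: weight 5, crate count 2, value 12
- #4: weight 2, crate count 11, value 4
Best: $47.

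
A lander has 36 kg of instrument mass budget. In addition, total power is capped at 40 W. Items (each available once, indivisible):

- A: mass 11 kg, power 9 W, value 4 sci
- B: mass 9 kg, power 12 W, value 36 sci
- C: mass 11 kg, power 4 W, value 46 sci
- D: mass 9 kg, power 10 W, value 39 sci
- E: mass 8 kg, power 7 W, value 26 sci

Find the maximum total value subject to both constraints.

Feasible sets respecting both limits:
- B+C+D: mass 29, power 26, value 121
- C+D+E: mass 28, power 21, value 111
- B+C+E: mass 28, power 23, value 108
Best: 121 sci.

121 sci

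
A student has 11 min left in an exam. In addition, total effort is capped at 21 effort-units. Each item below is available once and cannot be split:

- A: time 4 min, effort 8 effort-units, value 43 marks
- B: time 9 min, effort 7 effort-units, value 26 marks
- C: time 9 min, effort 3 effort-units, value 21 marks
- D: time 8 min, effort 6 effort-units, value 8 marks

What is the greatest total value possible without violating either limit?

43 marks

Feasible sets respecting both limits:
- A: time 4, effort 8, value 43
- B: time 9, effort 7, value 26
- C: time 9, effort 3, value 21
Best: 43 marks.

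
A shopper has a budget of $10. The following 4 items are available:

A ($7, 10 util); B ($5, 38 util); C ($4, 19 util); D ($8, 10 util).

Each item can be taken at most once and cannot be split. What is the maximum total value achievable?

Check high-value combinations within $10:
- B+C: cost 5+4=9, value 38+19=57
- B: cost 5, value 38
- C: cost 4, value 19
- A: cost 7, value 10
- D: cost 8, value 10
Best: 57 util.

57 util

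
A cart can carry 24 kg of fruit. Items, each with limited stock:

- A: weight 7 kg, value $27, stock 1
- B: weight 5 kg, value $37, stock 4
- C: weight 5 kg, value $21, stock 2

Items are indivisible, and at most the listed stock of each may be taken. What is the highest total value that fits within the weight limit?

Best selections within weight 24 and stock limits:
- 4×B: weight 20, value 148
- 1×A + 3×B: weight 22, value 138
Best: $148.

$148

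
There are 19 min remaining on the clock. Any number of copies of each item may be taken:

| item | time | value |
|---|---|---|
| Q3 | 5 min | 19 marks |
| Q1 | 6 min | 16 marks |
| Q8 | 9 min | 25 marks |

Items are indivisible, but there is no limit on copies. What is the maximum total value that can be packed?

63 marks

Best value-per-unit is Q3 at 19/5; filling with it alone gives 3×19 = 57.
Optimal mix: 2×Q3 + 1×Q8 → time 19, value 63.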